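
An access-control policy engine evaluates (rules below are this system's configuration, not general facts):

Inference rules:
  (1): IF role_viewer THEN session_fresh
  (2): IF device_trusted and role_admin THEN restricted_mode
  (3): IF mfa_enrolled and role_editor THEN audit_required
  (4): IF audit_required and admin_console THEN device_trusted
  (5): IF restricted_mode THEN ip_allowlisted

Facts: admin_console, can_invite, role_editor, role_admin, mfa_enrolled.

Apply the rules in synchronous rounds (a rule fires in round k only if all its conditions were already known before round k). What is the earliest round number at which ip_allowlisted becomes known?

Round 1: (3) [IF mfa_enrolled and role_editor THEN audit_required]. Adds audit_required.
Round 2: (4) [IF audit_required and admin_console THEN device_trusted]. Adds device_trusted.
Round 3: (2) [IF device_trusted and role_admin THEN restricted_mode]. Adds restricted_mode.
Round 4: (5) [IF restricted_mode THEN ip_allowlisted]. Adds ip_allowlisted.
ip_allowlisted first appears in round 4.

4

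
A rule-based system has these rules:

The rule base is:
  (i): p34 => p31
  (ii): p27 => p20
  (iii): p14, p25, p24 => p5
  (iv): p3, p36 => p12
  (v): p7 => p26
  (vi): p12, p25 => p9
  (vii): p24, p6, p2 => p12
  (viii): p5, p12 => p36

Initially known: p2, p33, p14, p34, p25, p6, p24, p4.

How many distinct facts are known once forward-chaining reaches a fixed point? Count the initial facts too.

13

Round 1 — (i), (iii), (vii), derive p31, p5, p12.
Round 2 — (vi), (viii), derive p9, p36.
Closure: {p12, p14, p2, p24, p25, p31, p33, p34, p36, p4, p5, p6, p9} — 13 facts.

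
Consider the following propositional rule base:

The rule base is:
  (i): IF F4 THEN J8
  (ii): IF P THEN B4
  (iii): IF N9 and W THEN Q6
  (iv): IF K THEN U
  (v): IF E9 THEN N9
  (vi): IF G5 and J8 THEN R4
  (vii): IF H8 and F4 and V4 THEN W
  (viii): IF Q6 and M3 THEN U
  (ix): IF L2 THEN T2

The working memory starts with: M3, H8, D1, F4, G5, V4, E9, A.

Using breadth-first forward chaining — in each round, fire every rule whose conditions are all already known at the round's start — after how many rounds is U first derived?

[1] (i) [IF F4 THEN J8]; (v) [IF E9 THEN N9]; (vii) [IF H8 and F4 and V4 THEN W]. ⇒ new: J8, N9, W.
[2] (iii) [IF N9 and W THEN Q6]; (vi) [IF G5 and J8 THEN R4]. ⇒ new: Q6, R4.
[3] (viii) [IF Q6 and M3 THEN U]. ⇒ new: U.
U first appears in round 3.

3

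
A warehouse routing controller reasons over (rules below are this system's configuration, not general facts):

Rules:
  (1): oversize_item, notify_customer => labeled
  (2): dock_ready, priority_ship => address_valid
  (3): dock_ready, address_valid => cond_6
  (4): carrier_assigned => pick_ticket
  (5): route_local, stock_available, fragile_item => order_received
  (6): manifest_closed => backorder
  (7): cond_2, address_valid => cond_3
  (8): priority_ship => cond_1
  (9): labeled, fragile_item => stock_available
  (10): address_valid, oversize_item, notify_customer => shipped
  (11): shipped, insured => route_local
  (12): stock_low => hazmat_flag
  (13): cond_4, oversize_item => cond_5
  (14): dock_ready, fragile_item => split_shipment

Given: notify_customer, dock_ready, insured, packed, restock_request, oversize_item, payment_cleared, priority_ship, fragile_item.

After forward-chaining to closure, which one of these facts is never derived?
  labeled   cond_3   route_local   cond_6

cond_3

[1] (1) [oversize_item, notify_customer => labeled]; (2) [dock_ready, priority_ship => address_valid]; (8) [priority_ship => cond_1]; (14) [dock_ready, fragile_item => split_shipment]. ⇒ new: labeled, address_valid, cond_1, split_shipment.
[2] (3) [dock_ready, address_valid => cond_6]; (9) [labeled, fragile_item => stock_available]; (10) [address_valid, oversize_item, notify_customer => shipped]. ⇒ new: cond_6, stock_available, shipped.
[3] (11) [shipped, insured => route_local]. ⇒ new: route_local.
[4] (5) [route_local, stock_available, fragile_item => order_received]. ⇒ new: order_received.
Derived: labeled (round 1), route_local (round 3), cond_6 (round 2). cond_3 never appears in any round.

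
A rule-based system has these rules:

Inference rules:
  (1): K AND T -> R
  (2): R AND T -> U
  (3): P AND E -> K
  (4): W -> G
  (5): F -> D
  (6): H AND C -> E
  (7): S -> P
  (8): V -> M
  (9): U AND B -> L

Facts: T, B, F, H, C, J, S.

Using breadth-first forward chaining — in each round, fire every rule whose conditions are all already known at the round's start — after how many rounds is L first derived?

5

Round 1: (5) [F -> D]; (6) [H AND C -> E]; (7) [S -> P]. New: D, E, P.
Round 2: (3) [P AND E -> K]. New: K.
Round 3: (1) [K AND T -> R]. New: R.
Round 4: (2) [R AND T -> U]. New: U.
Round 5: (9) [U AND B -> L]. New: L.
L first appears in round 5.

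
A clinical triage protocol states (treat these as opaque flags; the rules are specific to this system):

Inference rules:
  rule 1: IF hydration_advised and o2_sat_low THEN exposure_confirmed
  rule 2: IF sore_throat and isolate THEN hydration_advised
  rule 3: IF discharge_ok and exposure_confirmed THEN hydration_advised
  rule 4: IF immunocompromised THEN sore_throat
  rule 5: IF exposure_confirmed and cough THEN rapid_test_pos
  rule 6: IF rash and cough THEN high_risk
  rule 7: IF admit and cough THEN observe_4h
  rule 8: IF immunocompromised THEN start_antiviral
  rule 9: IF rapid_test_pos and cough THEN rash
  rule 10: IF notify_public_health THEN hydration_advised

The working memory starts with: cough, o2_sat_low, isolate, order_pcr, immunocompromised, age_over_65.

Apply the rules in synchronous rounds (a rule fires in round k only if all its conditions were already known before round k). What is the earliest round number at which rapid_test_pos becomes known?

4

Round 1: rule 4 [IF immunocompromised THEN sore_throat]; rule 8 [IF immunocompromised THEN start_antiviral]. Adds sore_throat, start_antiviral.
Round 2: rule 2 [IF sore_throat and isolate THEN hydration_advised]. Adds hydration_advised.
Round 3: rule 1 [IF hydration_advised and o2_sat_low THEN exposure_confirmed]. Adds exposure_confirmed.
Round 4: rule 5 [IF exposure_confirmed and cough THEN rapid_test_pos]. Adds rapid_test_pos.
rapid_test_pos first appears in round 4.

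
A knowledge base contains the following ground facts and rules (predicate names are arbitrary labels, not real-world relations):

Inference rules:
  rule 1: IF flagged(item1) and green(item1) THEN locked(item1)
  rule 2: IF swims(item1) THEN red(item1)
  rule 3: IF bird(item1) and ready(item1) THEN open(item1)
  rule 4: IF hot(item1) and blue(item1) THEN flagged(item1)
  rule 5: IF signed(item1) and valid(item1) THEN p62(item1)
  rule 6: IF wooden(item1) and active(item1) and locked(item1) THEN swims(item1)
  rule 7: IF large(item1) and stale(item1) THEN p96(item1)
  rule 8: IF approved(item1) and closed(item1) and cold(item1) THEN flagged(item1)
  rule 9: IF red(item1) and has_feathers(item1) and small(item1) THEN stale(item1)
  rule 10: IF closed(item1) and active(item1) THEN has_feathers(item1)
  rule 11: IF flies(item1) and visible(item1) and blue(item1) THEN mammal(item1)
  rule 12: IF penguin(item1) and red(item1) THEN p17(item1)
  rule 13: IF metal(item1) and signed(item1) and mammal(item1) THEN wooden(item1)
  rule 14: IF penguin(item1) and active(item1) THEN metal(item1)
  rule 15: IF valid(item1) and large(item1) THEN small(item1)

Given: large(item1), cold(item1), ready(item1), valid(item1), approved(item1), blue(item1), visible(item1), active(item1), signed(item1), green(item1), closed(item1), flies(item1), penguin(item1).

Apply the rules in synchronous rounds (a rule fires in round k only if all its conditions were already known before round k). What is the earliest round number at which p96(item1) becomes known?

6

Round 1: rule 5 [IF signed(item1) and valid(item1) THEN p62(item1)]; rule 8 [IF approved(item1) and closed(item1) and cold(item1) THEN flagged(item1)]; rule 10 [IF closed(item1) and active(item1) THEN has_feathers(item1)]; rule 11 [IF flies(item1) and visible(item1) and blue(item1) THEN mammal(item1)]; rule 14 [IF penguin(item1) and active(item1) THEN metal(item1)]; rule 15 [IF valid(item1) and large(item1) THEN small(item1)]. New: p62(item1), flagged(item1), has_feathers(item1), mammal(item1), metal(item1), small(item1).
Round 2: rule 1 [IF flagged(item1) and green(item1) THEN locked(item1)]; rule 13 [IF metal(item1) and signed(item1) and mammal(item1) THEN wooden(item1)]. New: locked(item1), wooden(item1).
Round 3: rule 6 [IF wooden(item1) and active(item1) and locked(item1) THEN swims(item1)]. New: swims(item1).
Round 4: rule 2 [IF swims(item1) THEN red(item1)]. New: red(item1).
Round 5: rule 9 [IF red(item1) and has_feathers(item1) and small(item1) THEN stale(item1)]; rule 12 [IF penguin(item1) and red(item1) THEN p17(item1)]. New: stale(item1), p17(item1).
Round 6: rule 7 [IF large(item1) and stale(item1) THEN p96(item1)]. New: p96(item1).
p96(item1) first appears in round 6.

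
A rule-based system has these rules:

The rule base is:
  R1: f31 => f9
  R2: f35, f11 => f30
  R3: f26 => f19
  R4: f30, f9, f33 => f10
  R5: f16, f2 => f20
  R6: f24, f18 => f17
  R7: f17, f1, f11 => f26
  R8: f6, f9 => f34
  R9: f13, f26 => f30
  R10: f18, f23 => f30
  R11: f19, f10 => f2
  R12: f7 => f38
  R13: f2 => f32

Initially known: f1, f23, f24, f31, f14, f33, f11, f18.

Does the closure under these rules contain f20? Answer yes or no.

no

Round 1: R1 [f31 => f9]; R6 [f24, f18 => f17]; R10 [f18, f23 => f30]. New: f9, f17, f30.
Round 2: R4 [f30, f9, f33 => f10]; R7 [f17, f1, f11 => f26]. New: f10, f26.
Round 3: R3 [f26 => f19]. New: f19.
Round 4: R11 [f19, f10 => f2]. New: f2.
Round 5: R13 [f2 => f32]. New: f32.
Fixed point reached. f20 is concluded only by R5; R5 needs f16 (never derived).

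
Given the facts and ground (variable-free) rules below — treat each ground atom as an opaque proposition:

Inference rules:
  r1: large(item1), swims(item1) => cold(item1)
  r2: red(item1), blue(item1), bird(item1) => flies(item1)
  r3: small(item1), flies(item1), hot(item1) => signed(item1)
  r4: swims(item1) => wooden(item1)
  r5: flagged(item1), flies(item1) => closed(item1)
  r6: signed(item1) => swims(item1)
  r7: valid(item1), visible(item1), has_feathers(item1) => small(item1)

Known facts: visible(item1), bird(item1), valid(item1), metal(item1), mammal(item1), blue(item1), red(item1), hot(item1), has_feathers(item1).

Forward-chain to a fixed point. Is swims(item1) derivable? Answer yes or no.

Round 1: r2 [red(item1), blue(item1), bird(item1) => flies(item1)]; r7 [valid(item1), visible(item1), has_feathers(item1) => small(item1)]. New: flies(item1), small(item1).
Round 2: r3 [small(item1), flies(item1), hot(item1) => signed(item1)]. New: signed(item1).
Round 3: r6 [signed(item1) => swims(item1)]. New: swims(item1).
Round 4: r4 [swims(item1) => wooden(item1)]. New: wooden(item1).
swims(item1) appears in round 3, so it is derivable.

yes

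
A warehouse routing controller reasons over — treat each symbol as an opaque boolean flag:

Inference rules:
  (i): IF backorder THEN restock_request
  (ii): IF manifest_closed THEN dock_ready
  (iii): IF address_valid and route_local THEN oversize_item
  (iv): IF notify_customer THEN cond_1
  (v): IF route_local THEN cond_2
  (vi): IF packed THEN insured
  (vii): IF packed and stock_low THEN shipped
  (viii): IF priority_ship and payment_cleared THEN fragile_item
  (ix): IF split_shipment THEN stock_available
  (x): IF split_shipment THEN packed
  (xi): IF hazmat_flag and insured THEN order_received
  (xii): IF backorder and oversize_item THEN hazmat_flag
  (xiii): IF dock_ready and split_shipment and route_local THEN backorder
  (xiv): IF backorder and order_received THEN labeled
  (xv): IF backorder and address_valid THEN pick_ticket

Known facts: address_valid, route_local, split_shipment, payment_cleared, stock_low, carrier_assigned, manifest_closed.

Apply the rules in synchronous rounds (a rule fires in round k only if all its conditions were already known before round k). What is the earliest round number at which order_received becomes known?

[1] (ii) [IF manifest_closed THEN dock_ready]; (iii) [IF address_valid and route_local THEN oversize_item]; (v) [IF route_local THEN cond_2]; (ix) [IF split_shipment THEN stock_available]; (x) [IF split_shipment THEN packed]. ⇒ new: dock_ready, oversize_item, cond_2, stock_available, packed.
[2] (vi) [IF packed THEN insured]; (vii) [IF packed and stock_low THEN shipped]; (xiii) [IF dock_ready and split_shipment and route_local THEN backorder]. ⇒ new: insured, shipped, backorder.
[3] (i) [IF backorder THEN restock_request]; (xii) [IF backorder and oversize_item THEN hazmat_flag]; (xv) [IF backorder and address_valid THEN pick_ticket]. ⇒ new: restock_request, hazmat_flag, pick_ticket.
[4] (xi) [IF hazmat_flag and insured THEN order_received]. ⇒ new: order_received.
order_received first appears in round 4.

4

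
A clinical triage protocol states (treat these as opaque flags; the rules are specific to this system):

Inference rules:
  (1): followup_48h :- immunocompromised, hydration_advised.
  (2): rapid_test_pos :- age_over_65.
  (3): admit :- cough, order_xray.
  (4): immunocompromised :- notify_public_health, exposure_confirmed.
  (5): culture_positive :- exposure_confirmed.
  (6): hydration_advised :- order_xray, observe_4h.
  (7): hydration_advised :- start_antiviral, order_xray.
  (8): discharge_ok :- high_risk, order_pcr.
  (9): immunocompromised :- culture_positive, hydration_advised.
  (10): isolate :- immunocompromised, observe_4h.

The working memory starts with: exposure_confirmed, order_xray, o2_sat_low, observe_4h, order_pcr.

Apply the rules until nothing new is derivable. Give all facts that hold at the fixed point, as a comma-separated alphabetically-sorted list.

culture_positive, exposure_confirmed, followup_48h, hydration_advised, immunocompromised, isolate, o2_sat_low, observe_4h, order_pcr, order_xray

[1] (5) [culture_positive :- exposure_confirmed.]; (6) [hydration_advised :- order_xray, observe_4h.]. ⇒ new: culture_positive, hydration_advised.
[2] (9) [immunocompromised :- culture_positive, hydration_advised.]. ⇒ new: immunocompromised.
[3] (1) [followup_48h :- immunocompromised, hydration_advised.]; (10) [isolate :- immunocompromised, observe_4h.]. ⇒ new: followup_48h, isolate.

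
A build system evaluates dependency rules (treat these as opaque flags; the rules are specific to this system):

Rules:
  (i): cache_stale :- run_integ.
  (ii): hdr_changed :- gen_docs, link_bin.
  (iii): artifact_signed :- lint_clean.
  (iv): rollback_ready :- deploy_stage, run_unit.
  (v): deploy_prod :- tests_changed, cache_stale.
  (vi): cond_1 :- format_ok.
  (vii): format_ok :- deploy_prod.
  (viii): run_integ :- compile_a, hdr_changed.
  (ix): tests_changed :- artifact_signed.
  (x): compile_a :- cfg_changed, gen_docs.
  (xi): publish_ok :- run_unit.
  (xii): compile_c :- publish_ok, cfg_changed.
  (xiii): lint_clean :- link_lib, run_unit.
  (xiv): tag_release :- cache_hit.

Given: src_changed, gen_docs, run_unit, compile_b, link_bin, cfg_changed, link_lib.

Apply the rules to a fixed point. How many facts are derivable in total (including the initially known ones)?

[1] (ii) [hdr_changed :- gen_docs, link_bin.]; (x) [compile_a :- cfg_changed, gen_docs.]; (xi) [publish_ok :- run_unit.]; (xiii) [lint_clean :- link_lib, run_unit.]. ⇒ new: hdr_changed, compile_a, publish_ok, lint_clean.
[2] (iii) [artifact_signed :- lint_clean.]; (viii) [run_integ :- compile_a, hdr_changed.]; (xii) [compile_c :- publish_ok, cfg_changed.]. ⇒ new: artifact_signed, run_integ, compile_c.
[3] (i) [cache_stale :- run_integ.]; (ix) [tests_changed :- artifact_signed.]. ⇒ new: cache_stale, tests_changed.
[4] (v) [deploy_prod :- tests_changed, cache_stale.]. ⇒ new: deploy_prod.
[5] (vii) [format_ok :- deploy_prod.]. ⇒ new: format_ok.
[6] (vi) [cond_1 :- format_ok.]. ⇒ new: cond_1.
Closure: {artifact_signed, cache_stale, cfg_changed, compile_a, compile_b, compile_c, cond_1, deploy_prod, format_ok, gen_docs, hdr_changed, link_bin, link_lib, lint_clean, publish_ok, run_integ, run_unit, src_changed, tests_changed} — 19 facts.

19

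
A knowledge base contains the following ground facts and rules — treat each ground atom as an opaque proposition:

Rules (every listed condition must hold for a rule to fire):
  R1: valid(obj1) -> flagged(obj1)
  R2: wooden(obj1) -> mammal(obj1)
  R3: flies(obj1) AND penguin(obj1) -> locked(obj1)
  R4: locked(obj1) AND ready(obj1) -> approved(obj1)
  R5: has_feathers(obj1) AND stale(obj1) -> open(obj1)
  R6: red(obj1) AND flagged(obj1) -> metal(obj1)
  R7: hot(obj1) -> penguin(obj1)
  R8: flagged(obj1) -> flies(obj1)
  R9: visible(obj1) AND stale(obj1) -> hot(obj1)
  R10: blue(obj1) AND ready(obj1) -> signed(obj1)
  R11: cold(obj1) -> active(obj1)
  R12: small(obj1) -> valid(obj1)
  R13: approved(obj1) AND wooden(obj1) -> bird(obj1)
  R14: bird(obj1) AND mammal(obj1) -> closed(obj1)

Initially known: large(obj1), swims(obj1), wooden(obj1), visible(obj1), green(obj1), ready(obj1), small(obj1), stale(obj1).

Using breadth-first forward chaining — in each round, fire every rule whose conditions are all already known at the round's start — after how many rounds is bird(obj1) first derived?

6

[1] R2 [wooden(obj1) -> mammal(obj1)]; R9 [visible(obj1) AND stale(obj1) -> hot(obj1)]; R12 [small(obj1) -> valid(obj1)]. ⇒ new: mammal(obj1), hot(obj1), valid(obj1).
[2] R1 [valid(obj1) -> flagged(obj1)]; R7 [hot(obj1) -> penguin(obj1)]. ⇒ new: flagged(obj1), penguin(obj1).
[3] R8 [flagged(obj1) -> flies(obj1)]. ⇒ new: flies(obj1).
[4] R3 [flies(obj1) AND penguin(obj1) -> locked(obj1)]. ⇒ new: locked(obj1).
[5] R4 [locked(obj1) AND ready(obj1) -> approved(obj1)]. ⇒ new: approved(obj1).
[6] R13 [approved(obj1) AND wooden(obj1) -> bird(obj1)]. ⇒ new: bird(obj1).
bird(obj1) first appears in round 6.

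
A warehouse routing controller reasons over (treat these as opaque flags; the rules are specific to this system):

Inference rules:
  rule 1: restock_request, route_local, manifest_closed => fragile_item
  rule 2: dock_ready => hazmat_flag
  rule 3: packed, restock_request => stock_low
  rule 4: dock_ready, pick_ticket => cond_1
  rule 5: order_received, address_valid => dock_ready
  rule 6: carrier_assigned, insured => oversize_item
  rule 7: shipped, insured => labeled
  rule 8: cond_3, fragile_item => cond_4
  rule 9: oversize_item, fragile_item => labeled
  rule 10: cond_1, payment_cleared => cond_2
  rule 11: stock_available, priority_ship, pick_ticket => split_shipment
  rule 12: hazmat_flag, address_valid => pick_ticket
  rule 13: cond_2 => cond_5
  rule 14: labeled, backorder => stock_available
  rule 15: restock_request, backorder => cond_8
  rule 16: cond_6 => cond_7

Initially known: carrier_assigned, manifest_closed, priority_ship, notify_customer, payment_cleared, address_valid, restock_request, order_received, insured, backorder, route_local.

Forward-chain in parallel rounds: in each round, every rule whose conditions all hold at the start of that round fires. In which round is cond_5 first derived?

Round 1: rule 1 [restock_request, route_local, manifest_closed => fragile_item]; rule 5 [order_received, address_valid => dock_ready]; rule 6 [carrier_assigned, insured => oversize_item]; rule 15 [restock_request, backorder => cond_8]. Adds fragile_item, dock_ready, oversize_item, cond_8.
Round 2: rule 2 [dock_ready => hazmat_flag]; rule 9 [oversize_item, fragile_item => labeled]. Adds hazmat_flag, labeled.
Round 3: rule 12 [hazmat_flag, address_valid => pick_ticket]; rule 14 [labeled, backorder => stock_available]. Adds pick_ticket, stock_available.
Round 4: rule 4 [dock_ready, pick_ticket => cond_1]; rule 11 [stock_available, priority_ship, pick_ticket => split_shipment]. Adds cond_1, split_shipment.
Round 5: rule 10 [cond_1, payment_cleared => cond_2]. Adds cond_2.
Round 6: rule 13 [cond_2 => cond_5]. Adds cond_5.
cond_5 first appears in round 6.

6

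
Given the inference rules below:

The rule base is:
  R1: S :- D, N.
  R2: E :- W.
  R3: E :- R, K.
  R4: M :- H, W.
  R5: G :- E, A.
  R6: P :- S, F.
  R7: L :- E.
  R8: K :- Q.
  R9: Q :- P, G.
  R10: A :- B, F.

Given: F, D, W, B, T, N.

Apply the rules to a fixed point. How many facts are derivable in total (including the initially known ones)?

Round 1: R1 [S :- D, N.]; R2 [E :- W.]; R10 [A :- B, F.]. New: S, E, A.
Round 2: R5 [G :- E, A.]; R6 [P :- S, F.]; R7 [L :- E.]. New: G, P, L.
Round 3: R9 [Q :- P, G.]. New: Q.
Round 4: R8 [K :- Q.]. New: K.
Closure: {A, B, D, E, F, G, K, L, N, P, Q, S, T, W} — 14 facts.

14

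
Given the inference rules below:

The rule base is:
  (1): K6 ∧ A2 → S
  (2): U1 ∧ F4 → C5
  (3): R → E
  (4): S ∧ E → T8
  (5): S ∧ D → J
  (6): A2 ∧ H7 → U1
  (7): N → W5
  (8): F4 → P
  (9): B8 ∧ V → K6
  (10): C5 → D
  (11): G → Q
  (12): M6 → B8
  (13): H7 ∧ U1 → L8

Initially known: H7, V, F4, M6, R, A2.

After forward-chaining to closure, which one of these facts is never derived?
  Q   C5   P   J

[1] (3) [R → E]; (6) [A2 ∧ H7 → U1]; (8) [F4 → P]; (12) [M6 → B8]. ⇒ new: E, U1, P, B8.
[2] (2) [U1 ∧ F4 → C5]; (9) [B8 ∧ V → K6]; (13) [H7 ∧ U1 → L8]. ⇒ new: C5, K6, L8.
[3] (1) [K6 ∧ A2 → S]; (10) [C5 → D]. ⇒ new: S, D.
[4] (4) [S ∧ E → T8]; (5) [S ∧ D → J]. ⇒ new: T8, J.
Derived: P (round 1), C5 (round 2), J (round 4). Q never appears in any round.

Q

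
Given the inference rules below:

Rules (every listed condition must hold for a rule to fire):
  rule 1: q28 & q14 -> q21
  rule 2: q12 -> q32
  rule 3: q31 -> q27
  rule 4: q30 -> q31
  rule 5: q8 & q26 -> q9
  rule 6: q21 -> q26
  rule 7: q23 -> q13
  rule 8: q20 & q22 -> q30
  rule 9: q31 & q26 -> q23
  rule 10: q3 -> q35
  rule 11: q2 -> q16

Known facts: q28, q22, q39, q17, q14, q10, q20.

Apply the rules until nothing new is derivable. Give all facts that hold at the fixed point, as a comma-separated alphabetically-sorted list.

Round 1: rule 1 [q28 & q14 -> q21]; rule 8 [q20 & q22 -> q30]. Adds q21, q30.
Round 2: rule 4 [q30 -> q31]; rule 6 [q21 -> q26]. Adds q31, q26.
Round 3: rule 3 [q31 -> q27]; rule 9 [q31 & q26 -> q23]. Adds q27, q23.
Round 4: rule 7 [q23 -> q13]. Adds q13.

q10, q13, q14, q17, q20, q21, q22, q23, q26, q27, q28, q30, q31, q39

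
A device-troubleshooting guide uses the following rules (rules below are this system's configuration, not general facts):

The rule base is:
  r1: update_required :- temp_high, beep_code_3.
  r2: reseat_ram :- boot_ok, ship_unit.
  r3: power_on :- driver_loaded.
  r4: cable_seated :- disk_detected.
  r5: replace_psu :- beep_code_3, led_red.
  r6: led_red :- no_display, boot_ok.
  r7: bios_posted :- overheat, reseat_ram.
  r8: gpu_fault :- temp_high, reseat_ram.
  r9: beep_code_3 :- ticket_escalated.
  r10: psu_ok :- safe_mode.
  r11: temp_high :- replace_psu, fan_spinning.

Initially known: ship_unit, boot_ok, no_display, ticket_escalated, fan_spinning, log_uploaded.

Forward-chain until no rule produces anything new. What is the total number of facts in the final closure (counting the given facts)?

13

[1] r2 [reseat_ram :- boot_ok, ship_unit.]; r6 [led_red :- no_display, boot_ok.]; r9 [beep_code_3 :- ticket_escalated.]. ⇒ new: reseat_ram, led_red, beep_code_3.
[2] r5 [replace_psu :- beep_code_3, led_red.]. ⇒ new: replace_psu.
[3] r11 [temp_high :- replace_psu, fan_spinning.]. ⇒ new: temp_high.
[4] r1 [update_required :- temp_high, beep_code_3.]; r8 [gpu_fault :- temp_high, reseat_ram.]. ⇒ new: update_required, gpu_fault.
Closure: {beep_code_3, boot_ok, fan_spinning, gpu_fault, led_red, log_uploaded, no_display, replace_psu, reseat_ram, ship_unit, temp_high, ticket_escalated, update_required} — 13 facts.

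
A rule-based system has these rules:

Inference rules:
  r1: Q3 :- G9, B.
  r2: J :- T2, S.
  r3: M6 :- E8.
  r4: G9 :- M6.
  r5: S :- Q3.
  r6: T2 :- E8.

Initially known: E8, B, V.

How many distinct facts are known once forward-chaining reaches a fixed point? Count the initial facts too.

Round 1: r3 [M6 :- E8.]; r6 [T2 :- E8.]. Adds M6, T2.
Round 2: r4 [G9 :- M6.]. Adds G9.
Round 3: r1 [Q3 :- G9, B.]. Adds Q3.
Round 4: r5 [S :- Q3.]. Adds S.
Round 5: r2 [J :- T2, S.]. Adds J.
Closure: {B, E8, G9, J, M6, Q3, S, T2, V} — 9 facts.

9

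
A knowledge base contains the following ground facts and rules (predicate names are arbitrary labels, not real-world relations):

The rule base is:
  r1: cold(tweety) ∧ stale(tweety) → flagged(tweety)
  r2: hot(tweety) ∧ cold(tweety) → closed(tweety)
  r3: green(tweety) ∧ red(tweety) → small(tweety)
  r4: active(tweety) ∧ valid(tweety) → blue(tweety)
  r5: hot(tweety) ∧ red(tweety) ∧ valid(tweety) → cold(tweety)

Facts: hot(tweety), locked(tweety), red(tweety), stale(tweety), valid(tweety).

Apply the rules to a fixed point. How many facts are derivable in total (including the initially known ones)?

Round 1: r5 [hot(tweety) ∧ red(tweety) ∧ valid(tweety) → cold(tweety)]. New: cold(tweety).
Round 2: r1 [cold(tweety) ∧ stale(tweety) → flagged(tweety)]; r2 [hot(tweety) ∧ cold(tweety) → closed(tweety)]. New: flagged(tweety), closed(tweety).
Closure: {closed(tweety), cold(tweety), flagged(tweety), hot(tweety), locked(tweety), red(tweety), stale(tweety), valid(tweety)} — 8 facts.

8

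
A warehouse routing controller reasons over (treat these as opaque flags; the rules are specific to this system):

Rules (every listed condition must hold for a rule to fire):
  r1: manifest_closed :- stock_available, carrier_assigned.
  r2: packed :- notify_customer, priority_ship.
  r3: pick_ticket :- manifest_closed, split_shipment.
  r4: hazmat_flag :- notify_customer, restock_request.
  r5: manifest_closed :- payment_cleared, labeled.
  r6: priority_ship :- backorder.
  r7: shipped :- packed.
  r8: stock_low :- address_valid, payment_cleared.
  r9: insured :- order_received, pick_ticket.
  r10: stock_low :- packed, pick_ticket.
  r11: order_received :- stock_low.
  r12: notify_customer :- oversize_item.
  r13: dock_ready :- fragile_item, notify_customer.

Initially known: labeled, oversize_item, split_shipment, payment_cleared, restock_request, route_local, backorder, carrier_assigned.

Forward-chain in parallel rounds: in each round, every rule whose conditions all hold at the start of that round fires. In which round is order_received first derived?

4

Round 1: r5 [manifest_closed :- payment_cleared, labeled.]; r6 [priority_ship :- backorder.]; r12 [notify_customer :- oversize_item.]. Adds manifest_closed, priority_ship, notify_customer.
Round 2: r2 [packed :- notify_customer, priority_ship.]; r3 [pick_ticket :- manifest_closed, split_shipment.]; r4 [hazmat_flag :- notify_customer, restock_request.]. Adds packed, pick_ticket, hazmat_flag.
Round 3: r7 [shipped :- packed.]; r10 [stock_low :- packed, pick_ticket.]. Adds shipped, stock_low.
Round 4: r11 [order_received :- stock_low.]. Adds order_received.
order_received first appears in round 4.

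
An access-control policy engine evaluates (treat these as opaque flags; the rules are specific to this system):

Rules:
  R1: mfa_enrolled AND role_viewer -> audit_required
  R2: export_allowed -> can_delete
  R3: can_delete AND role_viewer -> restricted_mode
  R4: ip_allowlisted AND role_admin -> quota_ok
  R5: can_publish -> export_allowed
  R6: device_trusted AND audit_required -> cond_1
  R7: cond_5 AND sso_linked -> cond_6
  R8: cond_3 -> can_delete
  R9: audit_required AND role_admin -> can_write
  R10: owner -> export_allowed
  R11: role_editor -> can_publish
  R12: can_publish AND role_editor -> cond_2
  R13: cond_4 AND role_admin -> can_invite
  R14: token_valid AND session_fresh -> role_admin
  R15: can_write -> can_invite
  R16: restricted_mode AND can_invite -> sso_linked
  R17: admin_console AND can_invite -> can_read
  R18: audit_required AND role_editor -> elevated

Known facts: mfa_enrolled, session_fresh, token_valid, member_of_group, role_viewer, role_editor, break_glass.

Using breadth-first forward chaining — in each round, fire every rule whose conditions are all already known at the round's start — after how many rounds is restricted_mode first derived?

4

Round 1 fires R1, R11, R14, giving audit_required, can_publish, role_admin.
Round 2 fires R5, R9, R12, R18, giving export_allowed, can_write, cond_2, elevated.
Round 3 fires R2, R15, giving can_delete, can_invite.
Round 4 fires R3, giving restricted_mode.
restricted_mode first appears in round 4.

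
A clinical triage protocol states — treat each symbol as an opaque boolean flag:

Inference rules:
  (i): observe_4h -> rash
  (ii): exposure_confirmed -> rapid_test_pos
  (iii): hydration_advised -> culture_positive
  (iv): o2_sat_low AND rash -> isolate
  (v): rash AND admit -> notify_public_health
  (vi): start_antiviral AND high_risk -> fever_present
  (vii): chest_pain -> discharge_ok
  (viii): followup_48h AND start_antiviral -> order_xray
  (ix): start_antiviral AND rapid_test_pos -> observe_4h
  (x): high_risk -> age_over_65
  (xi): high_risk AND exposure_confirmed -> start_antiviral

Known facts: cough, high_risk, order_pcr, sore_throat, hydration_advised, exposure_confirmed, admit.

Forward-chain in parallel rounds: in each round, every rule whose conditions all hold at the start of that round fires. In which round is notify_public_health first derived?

Round 1 fires (ii), (iii), (x), (xi), giving rapid_test_pos, culture_positive, age_over_65, start_antiviral.
Round 2 fires (vi), (ix), giving fever_present, observe_4h.
Round 3 fires (i), giving rash.
Round 4 fires (v), giving notify_public_health.
notify_public_health first appears in round 4.

4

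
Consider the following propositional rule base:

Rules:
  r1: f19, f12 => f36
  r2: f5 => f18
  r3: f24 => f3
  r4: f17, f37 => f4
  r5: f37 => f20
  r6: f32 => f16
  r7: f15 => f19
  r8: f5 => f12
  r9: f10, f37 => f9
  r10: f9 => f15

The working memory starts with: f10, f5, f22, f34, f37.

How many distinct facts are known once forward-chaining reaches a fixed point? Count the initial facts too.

12

Round 1 fires r2, r5, r8, r9, giving f18, f20, f12, f9.
Round 2 fires r10, giving f15.
Round 3 fires r7, giving f19.
Round 4 fires r1, giving f36.
Closure: {f10, f12, f15, f18, f19, f20, f22, f34, f36, f37, f5, f9} — 12 facts.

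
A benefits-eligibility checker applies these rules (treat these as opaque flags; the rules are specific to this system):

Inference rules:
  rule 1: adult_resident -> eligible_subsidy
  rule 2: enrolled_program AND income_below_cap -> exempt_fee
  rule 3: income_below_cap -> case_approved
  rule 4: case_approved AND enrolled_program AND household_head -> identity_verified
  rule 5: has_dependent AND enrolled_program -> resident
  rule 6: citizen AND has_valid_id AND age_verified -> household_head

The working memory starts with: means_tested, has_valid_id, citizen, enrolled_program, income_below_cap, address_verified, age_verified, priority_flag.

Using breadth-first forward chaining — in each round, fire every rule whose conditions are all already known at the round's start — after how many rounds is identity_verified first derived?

2

Round 1: rule 2 [enrolled_program AND income_below_cap -> exempt_fee]; rule 3 [income_below_cap -> case_approved]; rule 6 [citizen AND has_valid_id AND age_verified -> household_head]. Adds exempt_fee, case_approved, household_head.
Round 2: rule 4 [case_approved AND enrolled_program AND household_head -> identity_verified]. Adds identity_verified.
identity_verified first appears in round 2.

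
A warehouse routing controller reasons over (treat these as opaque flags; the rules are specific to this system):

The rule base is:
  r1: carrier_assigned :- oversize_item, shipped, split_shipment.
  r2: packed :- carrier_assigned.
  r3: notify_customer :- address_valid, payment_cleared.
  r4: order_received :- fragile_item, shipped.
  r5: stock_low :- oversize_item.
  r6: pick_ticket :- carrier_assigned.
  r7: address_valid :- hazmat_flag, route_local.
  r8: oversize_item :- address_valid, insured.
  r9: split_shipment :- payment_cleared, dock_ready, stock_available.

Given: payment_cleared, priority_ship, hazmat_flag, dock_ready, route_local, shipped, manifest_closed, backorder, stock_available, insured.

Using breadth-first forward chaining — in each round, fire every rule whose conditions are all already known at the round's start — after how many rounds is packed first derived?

4

Round 1 — r7, r9, derive address_valid, split_shipment.
Round 2 — r3, r8, derive notify_customer, oversize_item.
Round 3 — r1, r5, derive carrier_assigned, stock_low.
Round 4 — r2, r6, derive packed, pick_ticket.
packed first appears in round 4.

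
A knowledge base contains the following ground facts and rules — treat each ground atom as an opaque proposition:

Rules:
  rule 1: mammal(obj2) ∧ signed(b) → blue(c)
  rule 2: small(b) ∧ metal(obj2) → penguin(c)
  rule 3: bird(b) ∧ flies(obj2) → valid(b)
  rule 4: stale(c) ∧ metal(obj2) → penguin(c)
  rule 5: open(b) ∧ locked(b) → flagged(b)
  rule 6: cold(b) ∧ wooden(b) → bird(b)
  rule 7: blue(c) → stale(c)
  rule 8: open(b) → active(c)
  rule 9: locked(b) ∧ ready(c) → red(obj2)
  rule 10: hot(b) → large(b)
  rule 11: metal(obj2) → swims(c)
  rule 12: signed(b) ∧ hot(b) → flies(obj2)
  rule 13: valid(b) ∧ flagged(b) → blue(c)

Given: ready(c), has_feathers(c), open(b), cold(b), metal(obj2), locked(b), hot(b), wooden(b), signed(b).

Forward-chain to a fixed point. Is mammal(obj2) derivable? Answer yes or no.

no

Round 1: rule 5 [open(b) ∧ locked(b) → flagged(b)]; rule 6 [cold(b) ∧ wooden(b) → bird(b)]; rule 8 [open(b) → active(c)]; rule 9 [locked(b) ∧ ready(c) → red(obj2)]; rule 10 [hot(b) → large(b)]; rule 11 [metal(obj2) → swims(c)]; rule 12 [signed(b) ∧ hot(b) → flies(obj2)]. Adds flagged(b), bird(b), active(c), red(obj2), large(b), swims(c), flies(obj2).
Round 2: rule 3 [bird(b) ∧ flies(obj2) → valid(b)]. Adds valid(b).
Round 3: rule 13 [valid(b) ∧ flagged(b) → blue(c)]. Adds blue(c).
Round 4: rule 7 [blue(c) → stale(c)]. Adds stale(c).
Round 5: rule 4 [stale(c) ∧ metal(obj2) → penguin(c)]. Adds penguin(c).
Fixed point reached. No rule has mammal(obj2) as a consequent, and it is not given.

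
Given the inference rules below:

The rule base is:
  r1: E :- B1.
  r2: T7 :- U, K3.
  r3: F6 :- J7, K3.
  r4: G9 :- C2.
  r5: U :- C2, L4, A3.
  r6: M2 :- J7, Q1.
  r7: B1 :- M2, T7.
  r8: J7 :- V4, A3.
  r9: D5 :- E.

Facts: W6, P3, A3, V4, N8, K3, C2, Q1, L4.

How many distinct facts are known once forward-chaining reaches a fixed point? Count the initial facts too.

[1] r4 [G9 :- C2.]; r5 [U :- C2, L4, A3.]; r8 [J7 :- V4, A3.]. ⇒ new: G9, U, J7.
[2] r2 [T7 :- U, K3.]; r3 [F6 :- J7, K3.]; r6 [M2 :- J7, Q1.]. ⇒ new: T7, F6, M2.
[3] r7 [B1 :- M2, T7.]. ⇒ new: B1.
[4] r1 [E :- B1.]. ⇒ new: E.
[5] r9 [D5 :- E.]. ⇒ new: D5.
Closure: {A3, B1, C2, D5, E, F6, G9, J7, K3, L4, M2, N8, P3, Q1, T7, U, V4, W6} — 18 facts.

18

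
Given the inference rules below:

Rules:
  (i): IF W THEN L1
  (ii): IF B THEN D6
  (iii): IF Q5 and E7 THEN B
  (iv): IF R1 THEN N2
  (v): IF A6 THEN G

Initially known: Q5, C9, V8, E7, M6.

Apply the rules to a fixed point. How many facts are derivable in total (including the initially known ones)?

Round 1 fires (iii), giving B.
Round 2 fires (ii), giving D6.
Closure: {B, C9, D6, E7, M6, Q5, V8} — 7 facts.

7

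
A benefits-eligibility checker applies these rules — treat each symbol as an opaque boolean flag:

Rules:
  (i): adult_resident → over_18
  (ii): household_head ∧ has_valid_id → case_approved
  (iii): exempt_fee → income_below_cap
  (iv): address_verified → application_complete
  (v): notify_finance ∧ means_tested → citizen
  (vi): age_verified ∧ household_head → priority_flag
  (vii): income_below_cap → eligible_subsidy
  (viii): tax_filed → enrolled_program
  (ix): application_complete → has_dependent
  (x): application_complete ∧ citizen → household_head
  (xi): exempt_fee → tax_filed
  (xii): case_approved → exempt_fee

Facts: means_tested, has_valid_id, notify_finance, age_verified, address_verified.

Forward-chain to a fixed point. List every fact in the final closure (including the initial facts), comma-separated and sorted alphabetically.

Round 1: (iv) [address_verified → application_complete]; (v) [notify_finance ∧ means_tested → citizen]. New: application_complete, citizen.
Round 2: (ix) [application_complete → has_dependent]; (x) [application_complete ∧ citizen → household_head]. New: has_dependent, household_head.
Round 3: (ii) [household_head ∧ has_valid_id → case_approved]; (vi) [age_verified ∧ household_head → priority_flag]. New: case_approved, priority_flag.
Round 4: (xii) [case_approved → exempt_fee]. New: exempt_fee.
Round 5: (iii) [exempt_fee → income_below_cap]; (xi) [exempt_fee → tax_filed]. New: income_below_cap, tax_filed.
Round 6: (vii) [income_below_cap → eligible_subsidy]; (viii) [tax_filed → enrolled_program]. New: eligible_subsidy, enrolled_program.

address_verified, age_verified, application_complete, case_approved, citizen, eligible_subsidy, enrolled_program, exempt_fee, has_dependent, has_valid_id, household_head, income_below_cap, means_tested, notify_finance, priority_flag, tax_filed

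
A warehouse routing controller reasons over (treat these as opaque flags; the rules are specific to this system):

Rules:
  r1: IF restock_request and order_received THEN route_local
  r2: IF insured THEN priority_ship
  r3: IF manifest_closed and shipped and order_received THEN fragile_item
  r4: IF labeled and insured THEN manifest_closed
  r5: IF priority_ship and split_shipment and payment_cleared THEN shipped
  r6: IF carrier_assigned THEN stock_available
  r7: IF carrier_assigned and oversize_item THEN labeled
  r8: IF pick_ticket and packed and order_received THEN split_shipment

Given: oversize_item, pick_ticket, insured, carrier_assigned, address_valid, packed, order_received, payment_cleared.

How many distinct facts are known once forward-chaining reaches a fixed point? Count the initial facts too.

Round 1: r2 [IF insured THEN priority_ship]; r6 [IF carrier_assigned THEN stock_available]; r7 [IF carrier_assigned and oversize_item THEN labeled]; r8 [IF pick_ticket and packed and order_received THEN split_shipment]. Adds priority_ship, stock_available, labeled, split_shipment.
Round 2: r4 [IF labeled and insured THEN manifest_closed]; r5 [IF priority_ship and split_shipment and payment_cleared THEN shipped]. Adds manifest_closed, shipped.
Round 3: r3 [IF manifest_closed and shipped and order_received THEN fragile_item]. Adds fragile_item.
Closure: {address_valid, carrier_assigned, fragile_item, insured, labeled, manifest_closed, order_received, oversize_item, packed, payment_cleared, pick_ticket, priority_ship, shipped, split_shipment, stock_available} — 15 facts.

15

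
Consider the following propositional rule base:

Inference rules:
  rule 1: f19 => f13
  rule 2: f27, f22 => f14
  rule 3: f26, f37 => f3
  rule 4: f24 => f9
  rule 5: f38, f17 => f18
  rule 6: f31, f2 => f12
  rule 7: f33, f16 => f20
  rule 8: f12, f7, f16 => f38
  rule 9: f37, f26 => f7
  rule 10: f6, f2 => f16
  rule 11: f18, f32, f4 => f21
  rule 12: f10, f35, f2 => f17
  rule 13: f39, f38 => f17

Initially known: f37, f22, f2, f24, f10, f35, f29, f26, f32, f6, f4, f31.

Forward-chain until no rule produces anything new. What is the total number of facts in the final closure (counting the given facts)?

21

[1] rule 3 [f26, f37 => f3]; rule 4 [f24 => f9]; rule 6 [f31, f2 => f12]; rule 9 [f37, f26 => f7]; rule 10 [f6, f2 => f16]; rule 12 [f10, f35, f2 => f17]. ⇒ new: f3, f9, f12, f7, f16, f17.
[2] rule 8 [f12, f7, f16 => f38]. ⇒ new: f38.
[3] rule 5 [f38, f17 => f18]. ⇒ new: f18.
[4] rule 11 [f18, f32, f4 => f21]. ⇒ new: f21.
Closure: {f10, f12, f16, f17, f18, f2, f21, f22, f24, f26, f29, f3, f31, f32, f35, f37, f38, f4, f6, f7, f9} — 21 facts.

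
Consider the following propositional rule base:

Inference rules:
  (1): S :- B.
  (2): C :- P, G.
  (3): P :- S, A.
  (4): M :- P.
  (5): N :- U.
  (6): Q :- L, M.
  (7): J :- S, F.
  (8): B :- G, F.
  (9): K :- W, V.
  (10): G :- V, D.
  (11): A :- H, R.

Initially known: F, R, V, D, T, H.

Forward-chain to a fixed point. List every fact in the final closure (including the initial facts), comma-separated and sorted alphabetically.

Round 1: (10) [G :- V, D.]; (11) [A :- H, R.]. Adds G, A.
Round 2: (8) [B :- G, F.]. Adds B.
Round 3: (1) [S :- B.]. Adds S.
Round 4: (3) [P :- S, A.]; (7) [J :- S, F.]. Adds P, J.
Round 5: (2) [C :- P, G.]; (4) [M :- P.]. Adds C, M.

A, B, C, D, F, G, H, J, M, P, R, S, T, V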